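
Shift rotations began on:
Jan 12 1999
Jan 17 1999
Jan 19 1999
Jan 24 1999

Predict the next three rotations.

Jan 26 1999, Jan 31 1999, Feb 2 1999

Every event lands on a Tuesday or Sunday (gaps cycle 5, 2, 5).
So the schedule is: every Tuesday and Sunday.
The following Tuesday is Jan 26 1999.
The following Sunday is Jan 31 1999.
The following Tuesday is Feb 2 1999.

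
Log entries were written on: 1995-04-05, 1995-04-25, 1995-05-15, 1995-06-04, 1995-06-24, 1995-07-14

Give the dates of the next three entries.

Gaps between consecutive events: 20, 20, 20, 20, 20 days — a constant 20-day interval.
1995-07-14 + 20 days = 1995-08-03.
1995-08-03 + 20 days = 1995-08-23.
1995-08-23 + 20 days = 1995-09-12.

1995-08-03, 1995-08-23, 1995-09-12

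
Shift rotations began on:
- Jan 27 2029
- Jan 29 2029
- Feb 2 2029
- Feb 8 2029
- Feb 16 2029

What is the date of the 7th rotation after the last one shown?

Gaps: 2, 4, 6, 8 days — each gap is 2 larger than the previous one.
Next gap: 10 days. Feb 16 2029 + 10 days = Feb 26 2029.
Next gap: 12 days. Feb 26 2029 + 12 days = Mar 10 2029.
Next gap: 14 days. Mar 10 2029 + 14 days = Mar 24 2029.
Next gap: 16 days. Mar 24 2029 + 16 days = Apr 9 2029.
Next gap: 18 days. Apr 9 2029 + 18 days = Apr 27 2029.
Next gap: 20 days. Apr 27 2029 + 20 days = May 17 2029.
Next gap: 22 days. May 17 2029 + 22 days = Jun 8 2029.

Jun 8 2029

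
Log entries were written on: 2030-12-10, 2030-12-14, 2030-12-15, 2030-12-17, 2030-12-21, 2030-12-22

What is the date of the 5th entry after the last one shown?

The gap pattern 4, 1, 2, 4, 1 repeats every 3 events.
These are the Tuesdays, Saturdays and Sundays of each week.
Next Tuesday: 2030-12-24.
Next Saturday: 2030-12-28.
Next Sunday: 2030-12-29.
Next Tuesday: 2030-12-31.
Next Saturday: 2031-01-04.

2031-01-04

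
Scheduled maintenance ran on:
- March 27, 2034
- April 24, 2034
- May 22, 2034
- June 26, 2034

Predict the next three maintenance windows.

July 24, 2034; August 28, 2034; September 25, 2034

These are Mondays at 28- or 35-day spacing (28, 28, 35).
The pattern: 4th Monday of the month.
4th Monday of July 2034: July 24, 2034.
August 2034 — 4th Monday is August 28, 2034.
September 2034 — 4th Monday is September 25, 2034.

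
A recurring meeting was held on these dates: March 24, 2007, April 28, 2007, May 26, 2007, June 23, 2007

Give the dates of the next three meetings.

Gaps: 35, 28, 28 days — a mix of 28 and 35. Every date is a Saturday.
Each is the 4th Saturday of its month.
July 2007 — 4th Saturday is July 28, 2007.
August 2007 — 4th Saturday is August 25, 2007.
September 2007 — 4th Saturday is September 22, 2007.

July 28, 2007; August 25, 2007; September 22, 2007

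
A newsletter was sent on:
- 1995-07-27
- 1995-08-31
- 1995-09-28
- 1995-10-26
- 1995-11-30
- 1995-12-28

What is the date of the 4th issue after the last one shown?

1996-04-25

All Thursdays; the gaps (35, 28, 28, 35, 28) vary with month length.
This is the last Thursday of each month.
Last Thursday of January 1996: 1996-01-25.
February 1996 ends with Thursday 1996-02-29.
Last Thursday of March 1996: 1996-03-28.
April 1996 ends with Thursday 1996-04-25.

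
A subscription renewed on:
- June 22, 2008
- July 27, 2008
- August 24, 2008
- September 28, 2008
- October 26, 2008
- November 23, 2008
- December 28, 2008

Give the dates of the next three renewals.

January 25, 2009; February 22, 2009; March 22, 2009

These are Sundays at 28- or 35-day spacing (35, 28, 35, 28, 28, 35).
The pattern: 4th Sunday of the month.
January 2009 — 4th Sunday is January 25, 2009.
February 2009 — 4th Sunday is February 22, 2009.
4th Sunday of March 2009: March 22, 2009.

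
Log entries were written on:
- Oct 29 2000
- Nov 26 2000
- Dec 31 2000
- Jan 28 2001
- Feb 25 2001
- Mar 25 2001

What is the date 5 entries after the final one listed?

Aug 26 2001

All Sundays; the gaps (28, 35, 28, 28, 28) vary with month length.
This is the last Sunday of each month.
April 2001 ends with Sunday Apr 29 2001.
May 2001 ends with Sunday May 27 2001.
Last Sunday of June 2001: Jun 24 2001.
July 2001 ends with Sunday Jul 29 2001.
Last Sunday of August 2001: Aug 26 2001.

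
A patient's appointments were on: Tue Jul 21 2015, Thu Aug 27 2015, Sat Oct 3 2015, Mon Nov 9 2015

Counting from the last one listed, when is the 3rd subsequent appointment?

Sun Feb 28 2016

Every event comes 37 days after the last (37, 37, 37).
Mon Nov 9 2015 + 37 days = Wed Dec 16 2015.
Wed Dec 16 2015 + 37 days = Fri Jan 22 2016.
Fri Jan 22 2016 + 37 days = Sun Feb 28 2016.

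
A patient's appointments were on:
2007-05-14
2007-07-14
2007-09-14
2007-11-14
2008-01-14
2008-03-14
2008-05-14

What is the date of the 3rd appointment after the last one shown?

Gaps: 61, 62, 61, 61, 60, 61 days — not constant. Every event is on the 14th of the month.
Pattern: the 14th of every 2 months.
Next: July 2008 → 2008-07-14.
Next: September 2008 → 2008-09-14.
Next: November 2008 → 2008-11-14.

2008-11-14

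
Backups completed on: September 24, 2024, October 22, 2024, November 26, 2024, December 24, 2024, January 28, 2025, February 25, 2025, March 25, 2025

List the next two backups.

April 22, 2025; May 27, 2025

All dates are Tuesdays, 28, 35, 28, 35, 28, 28 days apart.
Specifically, the 4th Tuesday of each month.
April 2025 — 4th Tuesday is April 22, 2025.
May 2025 — 4th Tuesday is May 27, 2025.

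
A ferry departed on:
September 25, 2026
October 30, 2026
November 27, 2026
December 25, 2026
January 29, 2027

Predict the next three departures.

All Fridays; the gaps (35, 28, 28, 35) vary with month length.
This is the last Friday of each month.
February 2027 ends with Friday February 26, 2027.
March 2027 ends with Friday March 26, 2027.
April 2027 ends with Friday April 30, 2027.

February 26, 2027; March 26, 2027; April 30, 2027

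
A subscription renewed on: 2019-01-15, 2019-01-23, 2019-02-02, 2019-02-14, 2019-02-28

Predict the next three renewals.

Gaps: 8, 10, 12, 14 days — each gap is 2 larger than the previous one.
Next gap: 16 days. 2019-02-28 + 16 days = 2019-03-16.
Next gap: 18 days. 2019-03-16 + 18 days = 2019-04-03.
Next gap: 20 days. 2019-04-03 + 20 days = 2019-04-23.

2019-03-16, 2019-04-03, 2019-04-23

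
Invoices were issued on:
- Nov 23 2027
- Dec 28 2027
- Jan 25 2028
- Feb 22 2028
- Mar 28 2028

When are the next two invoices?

These are Tuesdays at 28- or 35-day spacing (35, 28, 28, 35).
The pattern: 4th Tuesday of the month.
April 2028 — 4th Tuesday is Apr 25 2028.
May 2028 — 4th Tuesday is May 23 2028.

Apr 25 2028, May 23 2028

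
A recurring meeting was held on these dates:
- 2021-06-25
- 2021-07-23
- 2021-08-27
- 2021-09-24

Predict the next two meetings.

These are Fridays at 28- or 35-day spacing (28, 35, 28).
The pattern: 4th Friday of the month.
October 2021 — 4th Friday is 2021-10-22.
4th Friday of November 2021: 2021-11-26.

2021-10-22, 2021-11-26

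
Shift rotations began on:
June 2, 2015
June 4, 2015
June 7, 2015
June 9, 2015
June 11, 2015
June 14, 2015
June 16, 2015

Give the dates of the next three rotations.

The gap pattern 2, 3, 2, 2, 3, 2 repeats every 3 events.
These are the Tuesdays, Thursdays and Sundays of each week.
Next Thursday: June 18, 2015.
Next Sunday: June 21, 2015.
The following Tuesday is June 23, 2015.

June 18, 2015; June 21, 2015; June 23, 2015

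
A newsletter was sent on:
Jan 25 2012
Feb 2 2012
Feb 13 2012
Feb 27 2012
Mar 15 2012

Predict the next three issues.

The spacing grows by 3 each time: 8, 11, 14, 17 days.
Next gap: 20 days. Mar 15 2012 + 20 days = Apr 4 2012.
Next gap: 23 days. Apr 4 2012 + 23 days = Apr 27 2012.
Next gap: 26 days. Apr 27 2012 + 26 days = May 23 2012.

Apr 4 2012, Apr 27 2012, May 23 2012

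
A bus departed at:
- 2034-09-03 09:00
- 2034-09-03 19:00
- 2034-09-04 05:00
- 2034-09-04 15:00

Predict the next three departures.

2034-09-05 01:00, 2034-09-05 11:00, 2034-09-05 21:00

Spacing: 10, 10, 10 h — constant 10 h.
2034-09-04 15:00 + 10 h = 2034-09-05 01:00.
2034-09-05 01:00 + 10 h = 2034-09-05 11:00.
2034-09-05 11:00 + 10 h = 2034-09-05 21:00.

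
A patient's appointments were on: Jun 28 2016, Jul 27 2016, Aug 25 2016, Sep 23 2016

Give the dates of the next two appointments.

The spacing is 29, 29, 29 days — always 29 days.
Sep 23 2016 + 29 days = Oct 22 2016.
Oct 22 2016 + 29 days = Nov 20 2016.

Oct 22 2016, Nov 20 2016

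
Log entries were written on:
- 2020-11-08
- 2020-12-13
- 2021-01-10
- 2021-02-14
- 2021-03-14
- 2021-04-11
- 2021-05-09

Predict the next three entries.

These are Sundays at 28- or 35-day spacing (35, 28, 35, 28, 28, 28).
The pattern: 2nd Sunday of the month.
2nd Sunday of June 2021: 2021-06-13.
July 2021 — 2nd Sunday is 2021-07-11.
2nd Sunday of August 2021: 2021-08-08.

2021-06-13, 2021-07-11, 2021-08-08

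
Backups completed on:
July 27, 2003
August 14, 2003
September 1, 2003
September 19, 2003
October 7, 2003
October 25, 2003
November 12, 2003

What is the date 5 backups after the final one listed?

Every event comes 18 days after the last (18, 18, 18, 18, 18, 18).
November 12, 2003 + 18 days = November 30, 2003.
November 30, 2003 + 18 days = December 18, 2003.
December 18, 2003 + 18 days = January 5, 2004.
January 5, 2004 + 18 days = January 23, 2004.
January 23, 2004 + 18 days = February 10, 2004.

February 10, 2004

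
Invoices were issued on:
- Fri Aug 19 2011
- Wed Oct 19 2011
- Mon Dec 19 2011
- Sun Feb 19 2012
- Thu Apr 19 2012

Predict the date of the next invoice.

Tue Jun 19 2012

Each date is the 19th; the gaps (61, 61, 62, 60) track the month lengths.
The rule is the 19th of every 2 months.
June 2012: Tue Jun 19 2012.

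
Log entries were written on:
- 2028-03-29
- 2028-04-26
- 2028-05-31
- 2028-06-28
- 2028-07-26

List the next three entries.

These are Wednesdays with 28, 35, 28, 28-day gaps.
Each is the final Wednesday of its month — 2028-03-29 is past the 28th, so '4th Wednesday' doesn't fit.
August 2028 ends with Wednesday 2028-08-30.
Last Wednesday of September 2028: 2028-09-27.
October 2028 ends with Wednesday 2028-10-25.

2028-08-30, 2028-09-27, 2028-10-25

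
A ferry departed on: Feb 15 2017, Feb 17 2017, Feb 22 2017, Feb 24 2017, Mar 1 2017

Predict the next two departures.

Mar 3 2017, Mar 8 2017

Gaps: 2, 5, 2, 5 days — not constant, but cyclic with period 2.
The events fall on every Wednesday and Friday.
Next Friday: Mar 3 2017.
The following Wednesday is Mar 8 2017.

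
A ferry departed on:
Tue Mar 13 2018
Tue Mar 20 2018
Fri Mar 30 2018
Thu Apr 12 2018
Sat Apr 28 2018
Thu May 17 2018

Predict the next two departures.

The spacing grows by 3 each time: 7, 10, 13, 16, 19 days.
Next gap: 22 days. Thu May 17 2018 + 22 days = Fri Jun 8 2018.
Next gap: 25 days. Fri Jun 8 2018 + 25 days = Tue Jul 3 2018.

Fri Jun 8 2018, Tue Jul 3 2018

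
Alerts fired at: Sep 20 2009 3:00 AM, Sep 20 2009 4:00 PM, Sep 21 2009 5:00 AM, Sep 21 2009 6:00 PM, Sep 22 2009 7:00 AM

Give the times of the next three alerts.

Gaps: 13, 13, 13, 13 hours — each event is 13 hours after the previous one.
Sep 22 2009 7:00 AM + 13 h = Sep 22 2009 8:00 PM.
Sep 22 2009 8:00 PM + 13 h = Sep 23 2009 9:00 AM.
Sep 23 2009 9:00 AM + 13 h = Sep 23 2009 10:00 PM.

Sep 22 2009 8:00 PM, Sep 23 2009 9:00 AM, Sep 23 2009 10:00 PM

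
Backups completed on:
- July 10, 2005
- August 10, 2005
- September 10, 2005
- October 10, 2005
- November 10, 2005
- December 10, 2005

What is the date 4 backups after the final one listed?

The day-of-month is always 10 (31, 31, 30, 31, 30 days between events).
So this recurs on the 10th of each month.
Next: January 2006 → January 10, 2006.
Next: February 2006 → February 10, 2006.
March 2006: March 10, 2006.
April 2006: April 10, 2006.

April 10, 2006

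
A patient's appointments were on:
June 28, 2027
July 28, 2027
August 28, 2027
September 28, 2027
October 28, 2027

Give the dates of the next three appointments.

November 28, 2027; December 28, 2027; January 28, 2028

The day-of-month is always 28 (30, 31, 31, 30 days between events).
So this recurs on the 28th of each month.
November 2027: November 28, 2027.
Next: December 2027 → December 28, 2027.
January 2028: January 28, 2028.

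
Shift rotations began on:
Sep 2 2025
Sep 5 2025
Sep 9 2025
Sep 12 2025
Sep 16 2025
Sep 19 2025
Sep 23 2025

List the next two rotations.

Sep 26 2025, Sep 30 2025

Every event lands on a Tuesday or Friday (gaps cycle 3, 4, 3, 4, 3, 4).
So the schedule is: every Tuesday and Friday.
Next Friday: Sep 26 2025.
The following Tuesday is Sep 30 2025.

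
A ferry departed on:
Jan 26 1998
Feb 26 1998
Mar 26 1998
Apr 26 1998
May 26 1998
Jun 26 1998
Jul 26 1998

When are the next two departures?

Each date is the 26th; the gaps (31, 28, 31, 30, 31, 30) track the month lengths.
The rule is the 26th of each month.
August 1998: Aug 26 1998.
Next: September 1998 → Sep 26 1998.

Aug 26 1998, Sep 26 1998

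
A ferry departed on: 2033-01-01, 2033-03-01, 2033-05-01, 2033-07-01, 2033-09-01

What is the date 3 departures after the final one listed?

2034-03-01

The day-of-month is always 1 (59, 61, 61, 62 days between events).
So this recurs on the 1st of every 2 months.
November 2033: 2033-11-01.
January 2034: 2034-01-01.
March 2034: 2034-03-01.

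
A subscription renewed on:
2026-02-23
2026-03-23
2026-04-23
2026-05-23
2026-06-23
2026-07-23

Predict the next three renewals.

Gaps: 28, 31, 30, 31, 30 days — not constant. Every event is on the 23rd of the month.
Pattern: the 23rd of each month.
Next: August 2026 → 2026-08-23.
Next: September 2026 → 2026-09-23.
Next: October 2026 → 2026-10-23.

2026-08-23, 2026-09-23, 2026-10-23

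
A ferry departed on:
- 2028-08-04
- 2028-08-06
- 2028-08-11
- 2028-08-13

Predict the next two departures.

2028-08-18, 2028-08-20

The gap pattern 2, 5, 2 repeats every 2 events.
These are the Fridays and Sundays of each week.
The following Friday is 2028-08-18.
Next Sunday: 2028-08-20.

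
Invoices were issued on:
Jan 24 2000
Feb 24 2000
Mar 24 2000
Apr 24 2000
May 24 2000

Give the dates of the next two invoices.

Gaps: 31, 29, 31, 30 days — not constant. Every event is on the 24th of the month.
Pattern: the 24th of each month.
Next: June 2000 → Jun 24 2000.
Next: July 2000 → Jul 24 2000.

Jun 24 2000, Jul 24 2000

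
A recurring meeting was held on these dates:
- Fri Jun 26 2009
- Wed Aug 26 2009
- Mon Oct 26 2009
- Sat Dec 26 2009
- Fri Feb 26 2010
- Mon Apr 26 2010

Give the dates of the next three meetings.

Sat Jun 26 2010, Thu Aug 26 2010, Tue Oct 26 2010

Gaps: 61, 61, 61, 62, 59 days — not constant. Every event is on the 26th of the month.
Pattern: the 26th of every 2 months.
June 2010: Sat Jun 26 2010.
August 2010: Thu Aug 26 2010.
Next: October 2010 → Tue Oct 26 2010.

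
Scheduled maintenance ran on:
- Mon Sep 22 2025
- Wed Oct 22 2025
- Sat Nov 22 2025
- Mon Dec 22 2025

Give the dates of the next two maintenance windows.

Gaps: 30, 31, 30 days — not constant. Every event is on the 22nd of the month.
Pattern: the 22nd of each month.
January 2026: Thu Jan 22 2026.
February 2026: Sun Feb 22 2026.

Thu Jan 22 2026, Sun Feb 22 2026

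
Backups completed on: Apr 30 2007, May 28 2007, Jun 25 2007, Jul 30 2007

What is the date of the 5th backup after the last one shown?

Dec 31 2007

Every date is a Monday; gaps 28, 28, 35 days.
Each is the last Monday of its month (at least one falls on the 29th or later, ruling out '4th Monday').
Last Monday of August 2007: Aug 27 2007.
September 2007 ends with Monday Sep 24 2007.
October 2007 ends with Monday Oct 29 2007.
Last Monday of November 2007: Nov 26 2007.
December 2007 ends with Monday Dec 31 2007.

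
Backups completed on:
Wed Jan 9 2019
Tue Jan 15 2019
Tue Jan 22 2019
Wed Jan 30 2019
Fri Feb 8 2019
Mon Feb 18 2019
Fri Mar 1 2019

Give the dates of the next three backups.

Gaps: 6, 7, 8, 9, 10, 11 days — each gap is 1 larger than the previous one.
Next gap: 12 days. Fri Mar 1 2019 + 12 days = Wed Mar 13 2019.
Next gap: 13 days. Wed Mar 13 2019 + 13 days = Tue Mar 26 2019.
Next gap: 14 days. Tue Mar 26 2019 + 14 days = Tue Apr 9 2019.

Wed Mar 13 2019, Tue Mar 26 2019, Tue Apr 9 2019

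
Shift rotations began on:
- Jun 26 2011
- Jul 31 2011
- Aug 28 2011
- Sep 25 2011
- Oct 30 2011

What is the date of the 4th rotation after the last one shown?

Feb 26 2012

All Sundays; the gaps (35, 28, 28, 35) vary with month length.
This is the last Sunday of each month.
Last Sunday of November 2011: Nov 27 2011.
December 2011 ends with Sunday Dec 25 2011.
January 2012 ends with Sunday Jan 29 2012.
February 2012 ends with Sunday Feb 26 2012.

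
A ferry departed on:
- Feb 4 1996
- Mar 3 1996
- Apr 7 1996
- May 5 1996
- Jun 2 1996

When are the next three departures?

Jul 7 1996, Aug 4 1996, Sep 1 1996

Gaps: 28, 35, 28, 28 days — a mix of 28 and 35. Every date is a Sunday.
Each is the 1st Sunday of its month.
July 1996 — 1st Sunday is Jul 7 1996.
August 1996 — 1st Sunday is Aug 4 1996.
September 1996 — 1st Sunday is Sep 1 1996.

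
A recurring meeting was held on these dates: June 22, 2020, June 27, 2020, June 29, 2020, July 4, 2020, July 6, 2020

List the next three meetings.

Every event lands on a Monday or Saturday (gaps cycle 5, 2, 5, 2).
So the schedule is: every Monday and Saturday.
The following Saturday is July 11, 2020.
The following Monday is July 13, 2020.
The following Saturday is July 18, 2020.

July 11, 2020; July 13, 2020; July 18, 2020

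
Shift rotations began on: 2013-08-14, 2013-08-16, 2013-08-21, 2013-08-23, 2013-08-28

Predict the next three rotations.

2013-08-30, 2013-09-04, 2013-09-06

Every event lands on a Wednesday or Friday (gaps cycle 2, 5, 2, 5).
So the schedule is: every Wednesday and Friday.
Next Friday: 2013-08-30.
Next Wednesday: 2013-09-04.
Next Friday: 2013-09-06.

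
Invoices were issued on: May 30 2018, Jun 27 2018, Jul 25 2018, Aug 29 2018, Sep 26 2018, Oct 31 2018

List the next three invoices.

Nov 28 2018, Dec 26 2018, Jan 30 2019

All Wednesdays; the gaps (28, 28, 35, 28, 35) vary with month length.
This is the last Wednesday of each month.
November 2018 ends with Wednesday Nov 28 2018.
Last Wednesday of December 2018: Dec 26 2018.
Last Wednesday of January 2019: Jan 30 2019.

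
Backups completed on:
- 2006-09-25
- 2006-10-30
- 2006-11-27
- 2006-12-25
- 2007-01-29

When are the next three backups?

2007-02-26, 2007-03-26, 2007-04-30

All Mondays; the gaps (35, 28, 28, 35) vary with month length.
This is the last Monday of each month.
Last Monday of February 2007: 2007-02-26.
Last Monday of March 2007: 2007-03-26.
April 2007 ends with Monday 2007-04-30.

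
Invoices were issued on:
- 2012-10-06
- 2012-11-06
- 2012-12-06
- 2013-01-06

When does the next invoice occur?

2013-02-06

The day-of-month is always 6 (31, 30, 31 days between events).
So this recurs on the 6th of each month.
Next: February 2013 → 2013-02-06.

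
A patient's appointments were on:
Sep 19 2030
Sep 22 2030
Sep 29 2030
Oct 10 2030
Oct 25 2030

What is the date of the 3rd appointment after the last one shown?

The spacing grows by 4 each time: 3, 7, 11, 15 days.
Next gap: 19 days. Oct 25 2030 + 19 days = Nov 13 2030.
Next gap: 23 days. Nov 13 2030 + 23 days = Dec 6 2030.
Next gap: 27 days. Dec 6 2030 + 27 days = Jan 2 2031.

Jan 2 2031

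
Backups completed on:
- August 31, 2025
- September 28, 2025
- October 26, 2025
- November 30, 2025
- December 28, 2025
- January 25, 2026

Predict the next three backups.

February 22, 2026; March 29, 2026; April 26, 2026

All Sundays; the gaps (28, 28, 35, 28, 28) vary with month length.
This is the last Sunday of each month.
Last Sunday of February 2026: February 22, 2026.
March 2026 ends with Sunday March 29, 2026.
Last Sunday of April 2026: April 26, 2026.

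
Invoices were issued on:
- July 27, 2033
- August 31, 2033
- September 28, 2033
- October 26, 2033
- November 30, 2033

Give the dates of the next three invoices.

December 28, 2033; January 25, 2034; February 22, 2034

These are Wednesdays with 35, 28, 28, 35-day gaps.
Each is the final Wednesday of its month — August 31, 2033 is past the 28th, so '4th Wednesday' doesn't fit.
Last Wednesday of December 2033: December 28, 2033.
January 2034 ends with Wednesday January 25, 2034.
Last Wednesday of February 2034: February 22, 2034.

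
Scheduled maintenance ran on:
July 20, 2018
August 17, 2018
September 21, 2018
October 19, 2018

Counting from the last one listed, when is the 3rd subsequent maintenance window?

January 18, 2019

All dates are Fridays, 28, 35, 28 days apart.
Specifically, the 3rd Friday of each month.
November 2018 — 3rd Friday is November 16, 2018.
3rd Friday of December 2018: December 21, 2018.
January 2019 — 3rd Friday is January 18, 2019.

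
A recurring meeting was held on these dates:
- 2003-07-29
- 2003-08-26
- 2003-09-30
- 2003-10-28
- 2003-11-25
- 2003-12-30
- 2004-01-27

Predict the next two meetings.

All Tuesdays; the gaps (28, 35, 28, 28, 35, 28) vary with month length.
This is the last Tuesday of each month.
February 2004 ends with Tuesday 2004-02-24.
Last Tuesday of March 2004: 2004-03-30.

2004-02-24, 2004-03-30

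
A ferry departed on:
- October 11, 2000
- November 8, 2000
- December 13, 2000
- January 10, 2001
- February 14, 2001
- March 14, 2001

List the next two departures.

Gaps: 28, 35, 28, 35, 28 days — a mix of 28 and 35. Every date is a Wednesday.
Each is the 2nd Wednesday of its month.
April 2001 — 2nd Wednesday is April 11, 2001.
2nd Wednesday of May 2001: May 9, 2001.

April 11, 2001; May 9, 2001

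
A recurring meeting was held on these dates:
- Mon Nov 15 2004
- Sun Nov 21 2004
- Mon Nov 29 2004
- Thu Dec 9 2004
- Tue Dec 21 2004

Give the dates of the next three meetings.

The spacing grows by 2 each time: 6, 8, 10, 12 days.
Next gap: 14 days. Tue Dec 21 2004 + 14 days = Tue Jan 4 2005.
Next gap: 16 days. Tue Jan 4 2005 + 16 days = Thu Jan 20 2005.
Next gap: 18 days. Thu Jan 20 2005 + 18 days = Mon Feb 7 2005.

Tue Jan 4 2005, Thu Jan 20 2005, Mon Feb 7 2005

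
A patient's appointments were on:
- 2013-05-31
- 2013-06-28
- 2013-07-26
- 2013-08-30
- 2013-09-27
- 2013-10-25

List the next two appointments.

2013-11-29, 2013-12-27

All Fridays; the gaps (28, 28, 35, 28, 28) vary with month length.
This is the last Friday of each month.
Last Friday of November 2013: 2013-11-29.
December 2013 ends with Friday 2013-12-27.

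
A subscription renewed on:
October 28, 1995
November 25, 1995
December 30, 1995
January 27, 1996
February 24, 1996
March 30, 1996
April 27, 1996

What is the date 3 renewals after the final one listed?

All Saturdays; the gaps (28, 35, 28, 28, 35, 28) vary with month length.
This is the last Saturday of each month.
May 1996 ends with Saturday May 25, 1996.
Last Saturday of June 1996: June 29, 1996.
July 1996 ends with Saturday July 27, 1996.

July 27, 1996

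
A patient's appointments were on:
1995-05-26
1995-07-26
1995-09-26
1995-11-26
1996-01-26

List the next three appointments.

Gaps: 61, 62, 61, 61 days — not constant. Every event is on the 26th of the month.
Pattern: the 26th of every 2 months.
March 1996: 1996-03-26.
May 1996: 1996-05-26.
Next: July 1996 → 1996-07-26.

1996-03-26, 1996-05-26, 1996-07-26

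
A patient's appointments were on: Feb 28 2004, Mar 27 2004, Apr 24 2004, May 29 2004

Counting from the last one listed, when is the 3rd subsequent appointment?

Aug 28 2004

All Saturdays; the gaps (28, 28, 35) vary with month length.
This is the last Saturday of each month.
Last Saturday of June 2004: Jun 26 2004.
July 2004 ends with Saturday Jul 31 2004.
August 2004 ends with Saturday Aug 28 2004.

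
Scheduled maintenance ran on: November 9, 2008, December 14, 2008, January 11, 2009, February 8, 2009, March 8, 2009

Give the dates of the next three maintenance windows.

Gaps: 35, 28, 28, 28 days — a mix of 28 and 35. Every date is a Sunday.
Each is the 2nd Sunday of its month.
2nd Sunday of April 2009: April 12, 2009.
2nd Sunday of May 2009: May 10, 2009.
June 2009 — 2nd Sunday is June 14, 2009.

April 12, 2009; May 10, 2009; June 14, 2009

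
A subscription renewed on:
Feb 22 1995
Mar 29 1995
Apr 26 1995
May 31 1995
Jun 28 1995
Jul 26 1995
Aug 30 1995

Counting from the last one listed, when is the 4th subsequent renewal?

Dec 27 1995

All Wednesdays; the gaps (35, 28, 35, 28, 28, 35) vary with month length.
This is the last Wednesday of each month.
Last Wednesday of September 1995: Sep 27 1995.
Last Wednesday of October 1995: Oct 25 1995.
November 1995 ends with Wednesday Nov 29 1995.
December 1995 ends with Wednesday Dec 27 1995.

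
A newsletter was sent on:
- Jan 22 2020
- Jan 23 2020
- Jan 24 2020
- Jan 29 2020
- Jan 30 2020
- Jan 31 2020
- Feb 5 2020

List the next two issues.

The gap pattern 1, 1, 5, 1, 1, 5 repeats every 3 events.
These are the Wednesdays, Thursdays and Fridays of each week.
Next Thursday: Feb 6 2020.
The following Friday is Feb 7 2020.

Feb 6 2020, Feb 7 2020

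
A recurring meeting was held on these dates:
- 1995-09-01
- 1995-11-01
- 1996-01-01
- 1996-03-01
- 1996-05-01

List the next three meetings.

Each date is the 1st; the gaps (61, 61, 60, 61) track the month lengths.
The rule is the 1st of every 2 months.
July 1996: 1996-07-01.
September 1996: 1996-09-01.
Next: November 1996 → 1996-11-01.

1996-07-01, 1996-09-01, 1996-11-01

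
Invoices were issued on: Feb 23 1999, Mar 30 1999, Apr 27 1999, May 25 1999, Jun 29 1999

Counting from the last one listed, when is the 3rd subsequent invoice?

Sep 28 1999

All Tuesdays; the gaps (35, 28, 28, 35) vary with month length.
This is the last Tuesday of each month.
July 1999 ends with Tuesday Jul 27 1999.
August 1999 ends with Tuesday Aug 31 1999.
Last Tuesday of September 1999: Sep 28 1999.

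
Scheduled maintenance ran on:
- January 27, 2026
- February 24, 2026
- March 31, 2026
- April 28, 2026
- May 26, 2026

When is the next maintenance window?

All Tuesdays; the gaps (28, 35, 28, 28) vary with month length.
This is the last Tuesday of each month.
Last Tuesday of June 2026: June 30, 2026.

June 30, 2026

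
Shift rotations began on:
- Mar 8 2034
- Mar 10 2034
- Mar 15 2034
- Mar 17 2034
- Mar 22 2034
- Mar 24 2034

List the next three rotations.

Gaps: 2, 5, 2, 5, 2 days — not constant, but cyclic with period 2.
The events fall on every Wednesday and Friday.
Next Wednesday: Mar 29 2034.
Next Friday: Mar 31 2034.
The following Wednesday is Apr 5 2034.

Mar 29 2034, Mar 31 2034, Apr 5 2034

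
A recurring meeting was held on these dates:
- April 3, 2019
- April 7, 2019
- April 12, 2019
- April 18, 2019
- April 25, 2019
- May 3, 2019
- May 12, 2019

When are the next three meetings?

May 22, 2019; June 2, 2019; June 14, 2019

The spacing grows by 1 each time: 4, 5, 6, 7, 8, 9 days.
Next gap: 10 days. May 12, 2019 + 10 days = May 22, 2019.
Next gap: 11 days. May 22, 2019 + 11 days = June 2, 2019.
Next gap: 12 days. June 2, 2019 + 12 days = June 14, 2019.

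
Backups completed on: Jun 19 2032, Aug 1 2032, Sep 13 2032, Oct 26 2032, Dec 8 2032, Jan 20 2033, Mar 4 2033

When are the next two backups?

Apr 16 2033, May 29 2033

The spacing is 43, 43, 43, 43, 43, 43 days — always 43 days.
Mar 4 2033 + 43 days = Apr 16 2033.
Apr 16 2033 + 43 days = May 29 2033.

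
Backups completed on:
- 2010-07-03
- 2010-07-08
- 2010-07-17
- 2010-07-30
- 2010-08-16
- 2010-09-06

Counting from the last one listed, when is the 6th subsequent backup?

2011-04-04

Gaps: 5, 9, 13, 17, 21 days — each gap is 4 larger than the previous one.
Next gap: 25 days. 2010-09-06 + 25 days = 2010-10-01.
Next gap: 29 days. 2010-10-01 + 29 days = 2010-10-30.
Next gap: 33 days. 2010-10-30 + 33 days = 2010-12-02.
Next gap: 37 days. 2010-12-02 + 37 days = 2011-01-08.
Next gap: 41 days. 2011-01-08 + 41 days = 2011-02-18.
Next gap: 45 days. 2011-02-18 + 45 days = 2011-04-04.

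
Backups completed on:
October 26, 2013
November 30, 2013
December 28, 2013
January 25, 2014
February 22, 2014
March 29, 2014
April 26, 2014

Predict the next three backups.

These are Saturdays with 35, 28, 28, 28, 35, 28-day gaps.
Each is the final Saturday of its month — November 30, 2013 is past the 28th, so '4th Saturday' doesn't fit.
Last Saturday of May 2014: May 31, 2014.
Last Saturday of June 2014: June 28, 2014.
July 2014 ends with Saturday July 26, 2014.

May 31, 2014; June 28, 2014; July 26, 2014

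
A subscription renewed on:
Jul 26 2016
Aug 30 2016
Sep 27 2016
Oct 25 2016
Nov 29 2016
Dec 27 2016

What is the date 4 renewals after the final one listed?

All Tuesdays; the gaps (35, 28, 28, 35, 28) vary with month length.
This is the last Tuesday of each month.
January 2017 ends with Tuesday Jan 31 2017.
February 2017 ends with Tuesday Feb 28 2017.
Last Tuesday of March 2017: Mar 28 2017.
Last Tuesday of April 2017: Apr 25 2017.

Apr 25 2017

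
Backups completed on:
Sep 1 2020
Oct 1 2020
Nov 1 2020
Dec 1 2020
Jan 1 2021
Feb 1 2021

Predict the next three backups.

Mar 1 2021, Apr 1 2021, May 1 2021

Gaps: 30, 31, 30, 31, 31 days — not constant. Every event is on the 1st of the month.
Pattern: the 1st of each month.
Next: March 2021 → Mar 1 2021.
April 2021: Apr 1 2021.
May 2021: May 1 2021.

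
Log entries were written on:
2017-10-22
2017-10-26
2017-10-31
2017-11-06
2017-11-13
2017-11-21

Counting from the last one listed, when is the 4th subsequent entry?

2018-01-02

The spacing grows by 1 each time: 4, 5, 6, 7, 8 days.
Next gap: 9 days. 2017-11-21 + 9 days = 2017-11-30.
Next gap: 10 days. 2017-11-30 + 10 days = 2017-12-10.
Next gap: 11 days. 2017-12-10 + 11 days = 2017-12-21.
Next gap: 12 days. 2017-12-21 + 12 days = 2018-01-02.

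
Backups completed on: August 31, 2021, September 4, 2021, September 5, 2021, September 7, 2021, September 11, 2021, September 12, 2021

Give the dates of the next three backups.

September 14, 2021; September 18, 2021; September 19, 2021

The gap pattern 4, 1, 2, 4, 1 repeats every 3 events.
These are the Tuesdays, Saturdays and Sundays of each week.
The following Tuesday is September 14, 2021.
Next Saturday: September 18, 2021.
The following Sunday is September 19, 2021.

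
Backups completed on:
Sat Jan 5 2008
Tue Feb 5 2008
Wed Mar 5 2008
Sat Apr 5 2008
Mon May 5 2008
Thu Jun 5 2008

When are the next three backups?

Gaps: 31, 29, 31, 30, 31 days — not constant. Every event is on the 5th of the month.
Pattern: the 5th of each month.
Next: July 2008 → Sat Jul 5 2008.
Next: August 2008 → Tue Aug 5 2008.
September 2008: Fri Sep 5 2008.

Sat Jul 5 2008, Tue Aug 5 2008, Fri Sep 5 2008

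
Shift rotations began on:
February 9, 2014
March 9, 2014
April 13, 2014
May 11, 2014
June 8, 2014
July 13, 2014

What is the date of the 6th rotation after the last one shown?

January 11, 2015

Gaps: 28, 35, 28, 28, 35 days — a mix of 28 and 35. Every date is a Sunday.
Each is the 2nd Sunday of its month.
2nd Sunday of August 2014: August 10, 2014.
September 2014 — 2nd Sunday is September 14, 2014.
October 2014 — 2nd Sunday is October 12, 2014.
2nd Sunday of November 2014: November 9, 2014.
December 2014 — 2nd Sunday is December 14, 2014.
January 2015 — 2nd Sunday is January 11, 2015.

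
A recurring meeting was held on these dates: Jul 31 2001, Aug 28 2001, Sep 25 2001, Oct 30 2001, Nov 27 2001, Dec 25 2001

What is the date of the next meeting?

Every date is a Tuesday; gaps 28, 28, 35, 28, 28 days.
Each is the last Tuesday of its month (at least one falls on the 29th or later, ruling out '4th Tuesday').
Last Tuesday of January 2002: Jan 29 2002.

Jan 29 2002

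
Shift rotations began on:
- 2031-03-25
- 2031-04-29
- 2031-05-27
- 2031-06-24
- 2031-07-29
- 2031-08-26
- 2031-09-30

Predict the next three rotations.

2031-10-28, 2031-11-25, 2031-12-30

Every date is a Tuesday; gaps 35, 28, 28, 35, 28, 35 days.
Each is the last Tuesday of its month (at least one falls on the 29th or later, ruling out '4th Tuesday').
Last Tuesday of October 2031: 2031-10-28.
Last Tuesday of November 2031: 2031-11-25.
Last Tuesday of December 2031: 2031-12-30.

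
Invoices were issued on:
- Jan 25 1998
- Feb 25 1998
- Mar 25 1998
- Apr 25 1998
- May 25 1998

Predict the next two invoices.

Jun 25 1998, Jul 25 1998

Each date is the 25th; the gaps (31, 28, 31, 30) track the month lengths.
The rule is the 25th of each month.
Next: June 1998 → Jun 25 1998.
Next: July 1998 → Jul 25 1998.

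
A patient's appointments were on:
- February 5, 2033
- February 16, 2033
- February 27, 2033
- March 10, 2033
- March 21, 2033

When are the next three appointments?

April 1, 2033; April 12, 2033; April 23, 2033

Gaps between consecutive events: 11, 11, 11, 11 days — a constant 11-day interval.
March 21, 2033 + 11 days = April 1, 2033.
April 1, 2033 + 11 days = April 12, 2033.
April 12, 2033 + 11 days = April 23, 2033.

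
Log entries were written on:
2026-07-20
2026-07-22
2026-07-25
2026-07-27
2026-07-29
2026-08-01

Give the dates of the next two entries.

2026-08-03, 2026-08-05

The gap pattern 2, 3, 2, 2, 3 repeats every 3 events.
These are the Mondays, Wednesdays and Saturdays of each week.
The following Monday is 2026-08-03.
The following Wednesday is 2026-08-05.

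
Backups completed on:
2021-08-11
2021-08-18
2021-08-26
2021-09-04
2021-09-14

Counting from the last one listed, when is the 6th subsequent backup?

2021-12-04

The spacing grows by 1 each time: 7, 8, 9, 10 days.
Next gap: 11 days. 2021-09-14 + 11 days = 2021-09-25.
Next gap: 12 days. 2021-09-25 + 12 days = 2021-10-07.
Next gap: 13 days. 2021-10-07 + 13 days = 2021-10-20.
Next gap: 14 days. 2021-10-20 + 14 days = 2021-11-03.
Next gap: 15 days. 2021-11-03 + 15 days = 2021-11-18.
Next gap: 16 days. 2021-11-18 + 16 days = 2021-12-04.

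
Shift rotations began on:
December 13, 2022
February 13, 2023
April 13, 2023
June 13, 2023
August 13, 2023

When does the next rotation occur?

October 13, 2023

Each date is the 13th; the gaps (62, 59, 61, 61) track the month lengths.
The rule is the 13th of every 2 months.
October 2023: October 13, 2023.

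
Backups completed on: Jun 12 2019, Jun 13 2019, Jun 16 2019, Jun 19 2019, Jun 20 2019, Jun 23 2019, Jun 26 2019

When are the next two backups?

Jun 27 2019, Jun 30 2019

The gap pattern 1, 3, 3, 1, 3, 3 repeats every 3 events.
These are the Wednesdays, Thursdays and Sundays of each week.
The following Thursday is Jun 27 2019.
Next Sunday: Jun 30 2019.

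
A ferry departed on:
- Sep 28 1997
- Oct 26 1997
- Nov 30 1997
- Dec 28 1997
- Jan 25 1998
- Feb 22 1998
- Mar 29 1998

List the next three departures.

These are Sundays with 28, 35, 28, 28, 28, 35-day gaps.
Each is the final Sunday of its month — Nov 30 1997 is past the 28th, so '4th Sunday' doesn't fit.
Last Sunday of April 1998: Apr 26 1998.
Last Sunday of May 1998: May 31 1998.
Last Sunday of June 1998: Jun 28 1998.

Apr 26 1998, May 31 1998, Jun 28 1998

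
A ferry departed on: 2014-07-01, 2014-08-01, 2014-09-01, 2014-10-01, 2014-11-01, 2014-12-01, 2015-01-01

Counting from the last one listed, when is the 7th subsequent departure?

2015-08-01

Gaps: 31, 31, 30, 31, 30, 31 days — not constant. Every event is on the 1st of the month.
Pattern: the 1st of each month.
Next: February 2015 → 2015-02-01.
March 2015: 2015-03-01.
April 2015: 2015-04-01.
May 2015: 2015-05-01.
Next: June 2015 → 2015-06-01.
July 2015: 2015-07-01.
Next: August 2015 → 2015-08-01.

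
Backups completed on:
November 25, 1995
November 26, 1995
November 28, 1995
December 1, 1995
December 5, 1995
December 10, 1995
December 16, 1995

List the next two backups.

Intervals are 1, 2, 3, 4, 5, 6 days — an arithmetic progression with common difference 1.
Next gap: 7 days. December 16, 1995 + 7 days = December 23, 1995.
Next gap: 8 days. December 23, 1995 + 8 days = December 31, 1995.

December 23, 1995; December 31, 1995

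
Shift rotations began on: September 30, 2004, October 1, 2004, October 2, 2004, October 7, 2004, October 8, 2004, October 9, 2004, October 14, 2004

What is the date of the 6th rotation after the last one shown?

October 28, 2004

Every event lands on a Thursday or Friday or Saturday (gaps cycle 1, 1, 5, 1, 1, 5).
So the schedule is: every Thursday, Friday and Saturday.
The following Friday is October 15, 2004.
The following Saturday is October 16, 2004.
Next Thursday: October 21, 2004.
Next Friday: October 22, 2004.
Next Saturday: October 23, 2004.
The following Thursday is October 28, 2004.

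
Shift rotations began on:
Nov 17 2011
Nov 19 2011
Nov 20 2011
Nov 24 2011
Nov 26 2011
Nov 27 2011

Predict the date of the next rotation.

Dec 1 2011

Gaps: 2, 1, 4, 2, 1 days — not constant, but cyclic with period 3.
The events fall on every Thursday, Saturday and Sunday.
The following Thursday is Dec 1 2011.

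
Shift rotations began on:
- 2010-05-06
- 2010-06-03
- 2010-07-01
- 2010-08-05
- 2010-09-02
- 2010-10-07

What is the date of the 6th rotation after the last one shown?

Gaps: 28, 28, 35, 28, 35 days — a mix of 28 and 35. Every date is a Thursday.
Each is the 1st Thursday of its month.
November 2010 — 1st Thursday is 2010-11-04.
1st Thursday of December 2010: 2010-12-02.
1st Thursday of January 2011: 2011-01-06.
1st Thursday of February 2011: 2011-02-03.
March 2011 — 1st Thursday is 2011-03-03.
April 2011 — 1st Thursday is 2011-04-07.

2011-04-07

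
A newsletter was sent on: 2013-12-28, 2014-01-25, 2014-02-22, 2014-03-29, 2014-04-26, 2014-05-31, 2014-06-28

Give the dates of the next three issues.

2014-07-26, 2014-08-30, 2014-09-27

These are Saturdays with 28, 28, 35, 28, 35, 28-day gaps.
Each is the final Saturday of its month — 2014-03-29 is past the 28th, so '4th Saturday' doesn't fit.
Last Saturday of July 2014: 2014-07-26.
Last Saturday of August 2014: 2014-08-30.
Last Saturday of September 2014: 2014-09-27.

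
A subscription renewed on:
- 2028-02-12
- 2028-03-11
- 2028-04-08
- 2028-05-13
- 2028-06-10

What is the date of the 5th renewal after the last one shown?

Gaps: 28, 28, 35, 28 days — a mix of 28 and 35. Every date is a Saturday.
Each is the 2nd Saturday of its month.
2nd Saturday of July 2028: 2028-07-08.
August 2028 — 2nd Saturday is 2028-08-12.
2nd Saturday of September 2028: 2028-09-09.
2nd Saturday of October 2028: 2028-10-14.
2nd Saturday of November 2028: 2028-11-11.

2028-11-11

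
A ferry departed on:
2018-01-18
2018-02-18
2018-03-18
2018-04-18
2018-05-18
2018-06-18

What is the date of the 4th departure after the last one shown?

The day-of-month is always 18 (31, 28, 31, 30, 31 days between events).
So this recurs on the 18th of each month.
Next: July 2018 → 2018-07-18.
Next: August 2018 → 2018-08-18.
September 2018: 2018-09-18.
Next: October 2018 → 2018-10-18.

2018-10-18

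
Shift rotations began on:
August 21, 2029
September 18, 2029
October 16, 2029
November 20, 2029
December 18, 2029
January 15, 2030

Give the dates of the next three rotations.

All dates are Tuesdays, 28, 28, 35, 28, 28 days apart.
Specifically, the 3rd Tuesday of each month.
February 2030 — 3rd Tuesday is February 19, 2030.
3rd Tuesday of March 2030: March 19, 2030.
3rd Tuesday of April 2030: April 16, 2030.

February 19, 2030; March 19, 2030; April 16, 2030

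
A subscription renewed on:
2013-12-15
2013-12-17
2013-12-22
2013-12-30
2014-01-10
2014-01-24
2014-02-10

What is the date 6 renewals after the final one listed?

2014-07-25

Gaps: 2, 5, 8, 11, 14, 17 days — each gap is 3 larger than the previous one.
Next gap: 20 days. 2014-02-10 + 20 days = 2014-03-02.
Next gap: 23 days. 2014-03-02 + 23 days = 2014-03-25.
Next gap: 26 days. 2014-03-25 + 26 days = 2014-04-20.
Next gap: 29 days. 2014-04-20 + 29 days = 2014-05-19.
Next gap: 32 days. 2014-05-19 + 32 days = 2014-06-20.
Next gap: 35 days. 2014-06-20 + 35 days = 2014-07-25.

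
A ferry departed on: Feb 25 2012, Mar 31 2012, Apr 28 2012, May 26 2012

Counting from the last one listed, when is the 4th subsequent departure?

Every date is a Saturday; gaps 35, 28, 28 days.
Each is the last Saturday of its month (at least one falls on the 29th or later, ruling out '4th Saturday').
June 2012 ends with Saturday Jun 30 2012.
Last Saturday of July 2012: Jul 28 2012.
Last Saturday of August 2012: Aug 25 2012.
September 2012 ends with Saturday Sep 29 2012.

Sep 29 2012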